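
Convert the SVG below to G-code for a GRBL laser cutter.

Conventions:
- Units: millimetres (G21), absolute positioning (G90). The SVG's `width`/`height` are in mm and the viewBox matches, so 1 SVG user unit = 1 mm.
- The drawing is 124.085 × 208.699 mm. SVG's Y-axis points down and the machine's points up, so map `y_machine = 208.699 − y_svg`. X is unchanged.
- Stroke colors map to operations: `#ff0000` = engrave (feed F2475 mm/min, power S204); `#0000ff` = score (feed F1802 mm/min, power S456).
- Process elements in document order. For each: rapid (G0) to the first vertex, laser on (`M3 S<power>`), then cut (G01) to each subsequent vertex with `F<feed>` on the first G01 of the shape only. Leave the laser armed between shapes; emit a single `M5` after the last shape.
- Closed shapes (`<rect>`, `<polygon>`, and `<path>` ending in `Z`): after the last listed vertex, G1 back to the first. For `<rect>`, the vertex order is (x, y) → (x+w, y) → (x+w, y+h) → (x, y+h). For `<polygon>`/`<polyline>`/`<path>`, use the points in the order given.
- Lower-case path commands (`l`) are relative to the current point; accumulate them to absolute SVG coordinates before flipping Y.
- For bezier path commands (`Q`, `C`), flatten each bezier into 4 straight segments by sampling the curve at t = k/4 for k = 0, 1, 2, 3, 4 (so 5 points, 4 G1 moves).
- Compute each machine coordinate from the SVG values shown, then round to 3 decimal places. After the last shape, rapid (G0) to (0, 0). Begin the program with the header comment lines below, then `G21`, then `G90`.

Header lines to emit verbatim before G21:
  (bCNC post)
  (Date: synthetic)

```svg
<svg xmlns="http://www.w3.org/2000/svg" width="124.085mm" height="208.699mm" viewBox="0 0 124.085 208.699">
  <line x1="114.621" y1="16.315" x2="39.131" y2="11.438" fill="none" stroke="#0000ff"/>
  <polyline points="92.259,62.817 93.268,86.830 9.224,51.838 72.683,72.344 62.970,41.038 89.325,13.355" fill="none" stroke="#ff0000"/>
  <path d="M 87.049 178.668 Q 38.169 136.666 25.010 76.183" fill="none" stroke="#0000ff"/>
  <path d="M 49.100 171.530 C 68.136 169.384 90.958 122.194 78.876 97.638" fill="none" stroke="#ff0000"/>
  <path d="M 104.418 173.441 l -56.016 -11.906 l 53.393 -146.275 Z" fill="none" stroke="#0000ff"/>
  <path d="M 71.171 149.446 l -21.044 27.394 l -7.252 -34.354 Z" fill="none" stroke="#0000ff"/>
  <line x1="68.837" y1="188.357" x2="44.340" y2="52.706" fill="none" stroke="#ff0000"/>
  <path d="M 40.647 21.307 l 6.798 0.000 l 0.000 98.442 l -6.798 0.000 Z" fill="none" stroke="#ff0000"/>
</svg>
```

(bCNC post)
(Date: synthetic)
G21
G90
G0 X114.621 Y192.384
M3 S456
G01 X39.131 Y197.261 F1802
G0 X92.259 Y145.882
M3 S204
G01 X93.268 Y121.869 F2475
G01 X9.224 Y156.861
G01 X72.683 Y136.355
G01 X62.970 Y167.661
G01 X89.325 Y195.344
G0 X87.049 Y30.031
M3 S456
G01 X64.842 Y52.187 F1802
G01 X47.099 Y76.653
G01 X33.822 Y103.430
G01 X25.010 Y132.516
G0 X49.100 Y37.169
M3 S204
G01 X63.482 Y46.167 F2475
G01 X75.657 Y65.711
G01 X81.998 Y89.458
G01 X78.876 Y111.061
G0 X104.418 Y35.258
M3 S456
G01 X48.402 Y47.164 F1802
G01 X101.795 Y193.439
G01 X104.418 Y35.258
G0 X71.171 Y59.253
M3 S456
G01 X50.127 Y31.859 F1802
G01 X42.875 Y66.213
G01 X71.171 Y59.253
G0 X68.837 Y20.342
M3 S204
G01 X44.340 Y155.993 F2475
G0 X40.647 Y187.392
M3 S204
G01 X47.445 Y187.392 F2475
G01 X47.445 Y88.950
G01 X40.647 Y88.950
G01 X40.647 Y187.392
M5
G0 X0.000 Y0.000

viewBox `0 0 124.085 208.699` with mm width/height → 1 unit = 1 mm. Flip: y_m = 208.699 − y_svg.

**Shape 1** — `<line>` line segment, stroke `#0000ff` → score (S456, F1802). Machine vertices: (114.621,192.384) → (39.131,197.261). Open path.

**Shape 2** — `<polyline>` open polyline, stroke `#ff0000` → engrave (S204, F2475). Machine vertices: (92.259,145.882) → (93.268,121.869) → (9.224,156.861) → (72.683,136.355) → (62.970,167.661) → (89.325,195.344). Open path.

**Shape 3** — `<path>` quadratic bezier, stroke `#0000ff` → score (S456, F1802). Control points (SVG): P0=(87.049,178.668), P1=(38.169,136.666), P2=(25.010,76.183); sampled at t=k/4. Machine vertices: (87.049,30.031) → (64.842,52.187) → (47.099,76.653) → (33.822,103.430) → (25.010,132.516). Open path.

**Shape 4** — `<path>` cubic bezier, stroke `#ff0000` → engrave (S204, F2475). Control points (SVG): P0=(49.100,171.530), P1=(68.136,169.384), P2=(90.958,122.194), P3=(78.876,97.638); sampled at t=k/4. Machine vertices: (49.100,37.169) → (63.482,46.167) → (75.657,65.711) → (81.998,89.458) → (78.876,111.061). Open path.

**Shape 5** — `<path>` closed polygon, stroke `#0000ff` → score (S456, F1802). Machine vertices: (104.418,35.258) → (48.402,47.164) → (101.795,193.439) → (104.418,35.258). Closed: final G1 returns to the first vertex.

**Shape 6** — `<path>` closed polygon, stroke `#0000ff` → score (S456, F1802). Machine vertices: (71.171,59.253) → (50.127,31.859) → (42.875,66.213) → (71.171,59.253). Closed: final G1 returns to the first vertex.

**Shape 7** — `<line>` line segment, stroke `#ff0000` → engrave (S204, F2475). Machine vertices: (68.837,20.342) → (44.340,155.993). Open path.

**Shape 8** — `<path>` rectangle, stroke `#ff0000` → engrave (S204, F2475). Machine vertices: (40.647,187.392) → (47.445,187.392) → (47.445,88.950) → (40.647,88.950) → (40.647,187.392). Closed: final G1 returns to the first vertex.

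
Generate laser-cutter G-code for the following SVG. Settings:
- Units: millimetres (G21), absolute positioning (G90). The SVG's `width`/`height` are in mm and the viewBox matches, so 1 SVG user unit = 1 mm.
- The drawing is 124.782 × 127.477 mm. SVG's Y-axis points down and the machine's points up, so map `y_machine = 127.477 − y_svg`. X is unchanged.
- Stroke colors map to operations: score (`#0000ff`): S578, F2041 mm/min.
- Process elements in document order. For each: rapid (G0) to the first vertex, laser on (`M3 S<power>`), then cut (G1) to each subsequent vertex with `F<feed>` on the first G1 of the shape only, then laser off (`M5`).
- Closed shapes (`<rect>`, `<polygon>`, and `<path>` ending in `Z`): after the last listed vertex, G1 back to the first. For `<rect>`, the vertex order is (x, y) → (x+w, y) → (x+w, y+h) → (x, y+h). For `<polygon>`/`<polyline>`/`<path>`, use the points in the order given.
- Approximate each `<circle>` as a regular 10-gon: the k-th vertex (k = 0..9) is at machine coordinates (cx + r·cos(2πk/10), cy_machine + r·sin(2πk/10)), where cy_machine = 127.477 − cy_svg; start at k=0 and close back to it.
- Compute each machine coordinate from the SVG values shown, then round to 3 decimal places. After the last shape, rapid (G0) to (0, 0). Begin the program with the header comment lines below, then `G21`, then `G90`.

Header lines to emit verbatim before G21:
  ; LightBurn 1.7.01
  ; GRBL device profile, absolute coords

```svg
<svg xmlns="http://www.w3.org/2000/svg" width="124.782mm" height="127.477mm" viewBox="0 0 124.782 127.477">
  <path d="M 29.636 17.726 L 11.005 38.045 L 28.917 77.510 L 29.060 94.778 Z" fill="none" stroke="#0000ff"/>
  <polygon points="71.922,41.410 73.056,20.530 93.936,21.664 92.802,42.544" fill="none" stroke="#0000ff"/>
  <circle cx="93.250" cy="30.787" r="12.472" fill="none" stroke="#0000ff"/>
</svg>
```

; LightBurn 1.7.01
; GRBL device profile, absolute coords
G21
G90
G0 X29.636 Y109.751
M3 S578
G1 X11.005 Y89.432 F2041
G1 X28.917 Y49.967
G1 X29.060 Y32.699
G1 X29.636 Y109.751
M5
G0 X71.922 Y86.067
M3 S578
G1 X73.056 Y106.947 F2041
G1 X93.936 Y105.813
G1 X92.802 Y84.933
G1 X71.922 Y86.067
M5
G0 X105.722 Y96.690
M3 S578
G1 X103.340 Y104.021 F2041
G1 X97.104 Y108.552
G1 X89.396 Y108.552
G1 X83.160 Y104.021
G1 X80.778 Y96.690
G1 X83.160 Y89.359
G1 X89.396 Y84.828
G1 X97.104 Y84.828
G1 X103.340 Y89.359
G1 X105.722 Y96.690
M5
G0 X0.000 Y0.000

Since the viewBox matches the mm dimensions, user units are millimetres directly. The only transform is the Y-flip y_m = 127.477 − y_svg.

Shape 1 is a closed polygon drawn with `<path>`. Its stroke #0000ff means score at S578, F2041. After flipping Y the toolpath is (29.636,109.751) → (11.005,89.432) → (28.917,49.967) → (29.060,32.699) → (29.636,109.751), returning to the start.

Shape 2 is a regular polygon drawn with `<polygon>`. Its stroke #0000ff means score at S578, F2041. After flipping Y the toolpath is (71.922,86.067) → (73.056,106.947) → (93.936,105.813) → (92.802,84.933) → (71.922,86.067), returning to the start.

Shape 3 is a circle drawn with `<circle>`. Its stroke #0000ff means score at S578, F2041. After flipping Y the toolpath is (105.722,96.690) → (103.340,104.021) → (97.104,108.552) → (89.396,108.552) → (83.160,104.021) → (80.778,96.690) → (83.160,89.359) → (89.396,84.828) → (97.104,84.828) → (103.340,89.359) → (105.722,96.690), returning to the start.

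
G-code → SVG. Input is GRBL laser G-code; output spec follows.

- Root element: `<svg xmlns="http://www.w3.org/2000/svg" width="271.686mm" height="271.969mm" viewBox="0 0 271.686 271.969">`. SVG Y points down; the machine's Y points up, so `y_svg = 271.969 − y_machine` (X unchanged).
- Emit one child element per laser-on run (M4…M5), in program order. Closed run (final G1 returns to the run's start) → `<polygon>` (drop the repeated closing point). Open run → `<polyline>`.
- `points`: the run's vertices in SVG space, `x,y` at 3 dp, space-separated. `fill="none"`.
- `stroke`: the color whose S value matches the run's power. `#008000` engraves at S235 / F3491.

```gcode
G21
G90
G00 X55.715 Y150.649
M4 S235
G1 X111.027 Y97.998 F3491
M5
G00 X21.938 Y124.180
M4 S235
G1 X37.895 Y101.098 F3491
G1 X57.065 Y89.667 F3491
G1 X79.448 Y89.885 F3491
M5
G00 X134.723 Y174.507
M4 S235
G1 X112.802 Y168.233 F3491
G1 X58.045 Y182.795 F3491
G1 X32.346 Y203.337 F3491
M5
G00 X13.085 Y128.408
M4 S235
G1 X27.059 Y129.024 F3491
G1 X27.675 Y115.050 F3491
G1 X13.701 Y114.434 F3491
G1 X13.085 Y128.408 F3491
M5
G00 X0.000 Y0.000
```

<svg xmlns="http://www.w3.org/2000/svg" width="271.686mm" height="271.969mm" viewBox="0 0 271.686 271.969">
  <polyline points="55.715,121.320 111.027,173.971" fill="none" stroke="#008000"/>
  <polyline points="21.938,147.789 37.895,170.871 57.065,182.302 79.448,182.084" fill="none" stroke="#008000"/>
  <polyline points="134.723,97.462 112.802,103.736 58.045,89.174 32.346,68.632" fill="none" stroke="#008000"/>
  <polygon points="13.085,143.561 27.059,142.945 27.675,156.919 13.701,157.535" fill="none" stroke="#008000"/>
</svg>

Each laser-on run becomes one SVG element. Flip Y back into SVG space with y_svg = 271.969 − y_machine. Every run uses S235, so all elements get stroke `#008000` (engrave).

Run 1: The run is open, so emit a `<polyline>` with points (Y-flipped): 55.715,121.320 111.027,173.971.

Run 2: The run is open, so emit a `<polyline>` with points (Y-flipped): 21.938,147.789 37.895,170.871 57.065,182.302 79.448,182.084.

Run 3: The run is open, so emit a `<polyline>` with points (Y-flipped): 134.723,97.462 112.802,103.736 58.045,89.174 32.346,68.632.

Run 4: The run returns to its start, so emit a `<polygon>` with points (Y-flipped): 13.085,143.561 27.059,142.945 27.675,156.919 13.701,157.535.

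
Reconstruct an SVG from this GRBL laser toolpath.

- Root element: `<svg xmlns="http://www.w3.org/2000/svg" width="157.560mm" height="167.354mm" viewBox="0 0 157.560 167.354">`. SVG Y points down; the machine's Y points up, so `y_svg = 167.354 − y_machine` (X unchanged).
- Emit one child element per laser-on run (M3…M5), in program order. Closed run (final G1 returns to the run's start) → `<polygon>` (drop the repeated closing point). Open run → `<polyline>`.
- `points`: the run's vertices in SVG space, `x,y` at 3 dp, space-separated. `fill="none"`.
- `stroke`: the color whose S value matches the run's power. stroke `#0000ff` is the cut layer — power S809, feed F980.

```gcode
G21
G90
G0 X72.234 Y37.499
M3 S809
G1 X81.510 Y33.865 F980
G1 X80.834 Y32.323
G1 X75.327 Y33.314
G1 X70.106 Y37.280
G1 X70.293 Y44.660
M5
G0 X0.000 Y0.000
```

y_svg = 167.354 − y_m. Every run uses S809, so all elements get stroke `#0000ff` (cut).

[1] open run; points: 72.234,129.855 81.510,133.489 80.834,135.031 75.327,134.040 70.106,130.074 70.293,122.694

<svg xmlns="http://www.w3.org/2000/svg" width="157.560mm" height="167.354mm" viewBox="0 0 157.560 167.354">
  <polyline points="72.234,129.855 81.510,133.489 80.834,135.031 75.327,134.040 70.106,130.074 70.293,122.694" fill="none" stroke="#0000ff"/>
</svg>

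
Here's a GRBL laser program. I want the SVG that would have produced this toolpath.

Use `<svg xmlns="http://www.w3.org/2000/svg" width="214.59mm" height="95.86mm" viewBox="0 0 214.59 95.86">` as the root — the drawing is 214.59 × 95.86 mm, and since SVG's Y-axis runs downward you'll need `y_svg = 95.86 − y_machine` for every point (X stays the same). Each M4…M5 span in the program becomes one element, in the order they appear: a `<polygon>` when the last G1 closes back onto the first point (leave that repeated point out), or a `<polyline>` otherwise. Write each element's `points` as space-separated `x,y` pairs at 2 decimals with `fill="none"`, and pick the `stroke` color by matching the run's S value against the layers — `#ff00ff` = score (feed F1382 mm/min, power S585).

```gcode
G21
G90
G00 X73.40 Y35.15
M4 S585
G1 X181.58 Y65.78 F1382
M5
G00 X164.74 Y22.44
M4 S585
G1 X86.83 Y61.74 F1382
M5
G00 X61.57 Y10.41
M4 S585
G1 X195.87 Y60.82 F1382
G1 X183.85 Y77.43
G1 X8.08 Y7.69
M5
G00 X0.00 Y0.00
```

<svg xmlns="http://www.w3.org/2000/svg" width="214.59mm" height="95.86mm" viewBox="0 0 214.59 95.86">
  <polyline points="73.40,60.71 181.58,30.08" fill="none" stroke="#ff00ff"/>
  <polyline points="164.74,73.42 86.83,34.12" fill="none" stroke="#ff00ff"/>
  <polyline points="61.57,85.45 195.87,35.04 183.85,18.43 8.08,88.17" fill="none" stroke="#ff00ff"/>
</svg>

Each laser-on run becomes one SVG element. Flip Y back into SVG space with y_svg = 95.86 − y_machine. Every run uses S585, so all elements get stroke `#ff00ff` (score).

Run 1: The run is open, so emit a `<polyline>` with points (Y-flipped): 73.40,60.71 181.58,30.08.

Run 2: The run is open, so emit a `<polyline>` with points (Y-flipped): 164.74,73.42 86.83,34.12.

Run 3: The run is open, so emit a `<polyline>` with points (Y-flipped): 61.57,85.45 195.87,35.04 183.85,18.43 8.08,88.17.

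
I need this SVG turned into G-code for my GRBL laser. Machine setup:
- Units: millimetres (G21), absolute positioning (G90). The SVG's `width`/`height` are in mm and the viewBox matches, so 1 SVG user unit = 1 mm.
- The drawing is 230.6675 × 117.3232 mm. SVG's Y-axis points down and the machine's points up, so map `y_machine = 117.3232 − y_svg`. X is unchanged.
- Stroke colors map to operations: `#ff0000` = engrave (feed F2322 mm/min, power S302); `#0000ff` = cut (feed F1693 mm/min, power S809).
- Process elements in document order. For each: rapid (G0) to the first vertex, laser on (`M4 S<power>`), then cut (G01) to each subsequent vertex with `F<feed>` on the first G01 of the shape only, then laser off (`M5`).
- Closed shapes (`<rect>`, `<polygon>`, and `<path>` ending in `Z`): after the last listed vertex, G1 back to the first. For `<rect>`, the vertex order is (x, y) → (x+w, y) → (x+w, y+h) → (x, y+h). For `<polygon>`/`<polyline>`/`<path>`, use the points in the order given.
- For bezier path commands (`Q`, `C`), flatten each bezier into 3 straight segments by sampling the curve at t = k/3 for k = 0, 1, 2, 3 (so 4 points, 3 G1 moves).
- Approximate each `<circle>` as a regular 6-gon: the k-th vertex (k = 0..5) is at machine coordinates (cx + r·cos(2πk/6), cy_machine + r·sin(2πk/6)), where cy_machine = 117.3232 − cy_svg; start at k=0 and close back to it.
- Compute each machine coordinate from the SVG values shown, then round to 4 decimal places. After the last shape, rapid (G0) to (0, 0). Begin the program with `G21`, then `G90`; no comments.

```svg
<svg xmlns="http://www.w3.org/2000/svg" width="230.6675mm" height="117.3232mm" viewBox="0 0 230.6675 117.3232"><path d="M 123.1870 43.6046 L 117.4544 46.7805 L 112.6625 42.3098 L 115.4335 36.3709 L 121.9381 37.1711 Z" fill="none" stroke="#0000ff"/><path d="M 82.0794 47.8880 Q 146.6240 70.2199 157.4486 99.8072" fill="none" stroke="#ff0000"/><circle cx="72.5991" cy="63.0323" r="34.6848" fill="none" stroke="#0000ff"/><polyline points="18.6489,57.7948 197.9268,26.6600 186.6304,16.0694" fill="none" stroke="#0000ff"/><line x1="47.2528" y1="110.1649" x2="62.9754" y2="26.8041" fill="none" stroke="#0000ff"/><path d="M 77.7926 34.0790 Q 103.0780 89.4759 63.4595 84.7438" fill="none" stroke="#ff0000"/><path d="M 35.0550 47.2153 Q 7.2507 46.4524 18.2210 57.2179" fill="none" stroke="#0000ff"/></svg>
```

G21
G90
G0 X123.1870 Y73.7186
M4 S809
G01 X117.4544 Y70.5427 F1693
G01 X112.6625 Y75.0134
G01 X115.4335 Y80.9523
G01 X121.9381 Y80.1521
G01 X123.1870 Y73.7186
M5
G0 X82.0794 Y69.4352
M4 S302
G01 X119.1402 Y53.7411 F2322
G01 X144.2633 Y36.4347
G01 X157.4486 Y17.5160
M5
G0 X107.2839 Y54.2909
M4 S809
G01 X89.9415 Y84.3288 F1693
G01 X55.2567 Y84.3288
G01 X37.9143 Y54.2909
G01 X55.2567 Y24.2530
G01 X89.9415 Y24.2530
G01 X107.2839 Y54.2909
M5
G0 X18.6489 Y59.5284
M4 S809
G01 X197.9268 Y90.6632 F1693
G01 X186.6304 Y101.2538
M5
G0 X47.2528 Y7.1583
M4 S809
G01 X62.9754 Y90.5191 F1693
M5
G0 X77.7926 Y83.2442
M4 S302
G01 X87.4380 Y52.9939 F2322
G01 X82.6603 Y36.1057
G01 X63.4595 Y32.5794
M5
G0 X35.0550 Y70.1079
M4 S809
G01 X20.8271 Y69.3356 F1693
G01 X15.2158 Y66.0014
G01 X18.2210 Y60.1053
M5
G0 X0.0000 Y0.0000

Since the viewBox matches the mm dimensions, user units are millimetres directly. The only transform is the Y-flip y_m = 117.3232 − y_svg.

Shape 1 is a regular polygon drawn with `<path>`. Its stroke #0000ff means cut at S809, F1693. After flipping Y the toolpath is (123.1870,73.7186) → (117.4544,70.5427) → (112.6625,75.0134) → (115.4335,80.9523) → (121.9381,80.1521) → (123.1870,73.7186), returning to the start.

Shape 2 is a quadratic bezier drawn with `<path>`. Its stroke #ff0000 means engrave at S302, F2322. After flipping Y the toolpath is (82.0794,69.4352) → (119.1402,53.7411) → (144.2633,36.4347) → (157.4486,17.5160).

Shape 3 is a circle drawn with `<circle>`. Its stroke #0000ff means cut at S809, F1693. After flipping Y the toolpath is (107.2839,54.2909) → (89.9415,84.3288) → (55.2567,84.3288) → (37.9143,54.2909) → (55.2567,24.2530) → (89.9415,24.2530) → (107.2839,54.2909), returning to the start.

Shape 4 is a open polyline drawn with `<polyline>`. Its stroke #0000ff means cut at S809, F1693. After flipping Y the toolpath is (18.6489,59.5284) → (197.9268,90.6632) → (186.6304,101.2538).

Shape 5 is a line segment drawn with `<line>`. Its stroke #0000ff means cut at S809, F1693. After flipping Y the toolpath is (47.2528,7.1583) → (62.9754,90.5191).

Shape 6 is a quadratic bezier drawn with `<path>`. Its stroke #ff0000 means engrave at S302, F2322. After flipping Y the toolpath is (77.7926,83.2442) → (87.4380,52.9939) → (82.6603,36.1057) → (63.4595,32.5794).

Shape 7 is a quadratic bezier drawn with `<path>`. Its stroke #0000ff means cut at S809, F1693. After flipping Y the toolpath is (35.0550,70.1079) → (20.8271,69.3356) → (15.2158,66.0014) → (18.2210,60.1053).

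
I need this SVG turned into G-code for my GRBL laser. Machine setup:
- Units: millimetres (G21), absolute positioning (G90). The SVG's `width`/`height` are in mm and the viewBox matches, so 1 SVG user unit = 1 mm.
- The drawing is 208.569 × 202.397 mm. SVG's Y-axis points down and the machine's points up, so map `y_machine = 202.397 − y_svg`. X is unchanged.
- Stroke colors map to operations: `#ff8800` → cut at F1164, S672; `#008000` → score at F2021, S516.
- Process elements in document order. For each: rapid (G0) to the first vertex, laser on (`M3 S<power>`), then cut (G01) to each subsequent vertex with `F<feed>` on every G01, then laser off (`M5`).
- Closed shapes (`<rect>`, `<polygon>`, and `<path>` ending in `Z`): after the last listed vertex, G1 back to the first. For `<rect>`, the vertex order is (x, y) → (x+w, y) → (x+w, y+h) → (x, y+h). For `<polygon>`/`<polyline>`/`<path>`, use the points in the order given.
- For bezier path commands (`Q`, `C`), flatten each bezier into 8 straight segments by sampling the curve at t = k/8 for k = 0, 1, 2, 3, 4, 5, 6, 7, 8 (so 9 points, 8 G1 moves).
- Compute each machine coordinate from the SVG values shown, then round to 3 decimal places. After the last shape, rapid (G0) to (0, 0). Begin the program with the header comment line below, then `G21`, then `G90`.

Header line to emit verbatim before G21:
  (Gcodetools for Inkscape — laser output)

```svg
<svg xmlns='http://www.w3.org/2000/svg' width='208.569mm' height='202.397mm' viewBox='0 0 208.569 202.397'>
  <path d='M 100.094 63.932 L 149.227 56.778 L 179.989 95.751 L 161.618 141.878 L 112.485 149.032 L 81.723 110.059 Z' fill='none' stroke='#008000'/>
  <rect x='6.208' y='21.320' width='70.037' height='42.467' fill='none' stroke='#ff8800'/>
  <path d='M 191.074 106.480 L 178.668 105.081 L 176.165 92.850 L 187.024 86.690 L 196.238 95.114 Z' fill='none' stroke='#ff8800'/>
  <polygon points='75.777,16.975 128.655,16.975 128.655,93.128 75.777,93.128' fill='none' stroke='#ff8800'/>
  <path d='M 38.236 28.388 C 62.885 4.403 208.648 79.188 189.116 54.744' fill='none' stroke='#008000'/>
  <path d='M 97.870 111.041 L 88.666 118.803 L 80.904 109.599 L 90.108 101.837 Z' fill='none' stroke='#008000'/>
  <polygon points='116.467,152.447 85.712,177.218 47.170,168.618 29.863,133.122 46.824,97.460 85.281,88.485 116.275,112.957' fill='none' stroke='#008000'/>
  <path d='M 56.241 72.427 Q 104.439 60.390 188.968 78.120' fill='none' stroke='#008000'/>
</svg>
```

viewBox `0 0 208.569 202.397` with mm width/height → 1 unit = 1 mm. Flip: y_m = 202.397 − y_svg.

**Shape 1** — `<path>` regular polygon, stroke `#008000` → score (S516, F2021). Machine vertices: (100.094,138.465) → (149.227,145.619) → (179.989,106.646) → (161.618,60.519) → (112.485,53.365) → (81.723,92.338) → (100.094,138.465). Closed: final G1 returns to the first vertex.

**Shape 2** — `<rect>` rectangle, stroke `#ff8800` → cut (S672, F1164). Machine vertices: (6.208,181.077) → (76.245,181.077) → (76.245,138.610) → (6.208,138.610) → (6.208,181.077). Closed: final G1 returns to the first vertex.

**Shape 3** — `<path>` regular polygon, stroke `#ff8800` → cut (S672, F1164). Machine vertices: (191.074,95.917) → (178.668,97.316) → (176.165,109.547) → (187.024,115.707) → (196.238,107.283) → (191.074,95.917). Closed: final G1 returns to the first vertex.

**Shape 4** — `<polygon>` rectangle, stroke `#ff8800` → cut (S672, F1164). Machine vertices: (75.777,185.422) → (128.655,185.422) → (128.655,109.269) → (75.777,109.269) → (75.777,185.422). Closed: final G1 returns to the first vertex.

**Shape 5** — `<path>` cubic bezier, stroke `#008000` → score (S516, F2021). Control points (SVG): P0=(38.236,28.388), P1=(62.885,4.403), P2=(208.648,79.188), P3=(189.116,54.744); sampled at t=k/8. Machine vertices: (38.236,174.009) → (52.597,178.760) → (74.956,176.572) → (101.957,169.765) → (130.244,160.659) → (156.459,151.574) → (177.247,144.832) → (189.252,142.751) → (189.116,147.653). Open path.

**Shape 6** — `<path>` regular polygon, stroke `#008000` → score (S516, F2021). Machine vertices: (97.870,91.356) → (88.666,83.594) → (80.904,92.798) → (90.108,100.560) → (97.870,91.356). Closed: final G1 returns to the first vertex.

**Shape 7** — `<polygon>` regular polygon, stroke `#008000` → score (S516, F2021). Machine vertices: (116.467,49.950) → (85.712,25.179) → (47.170,33.779) → (29.863,69.275) → (46.824,104.937) → (85.281,113.912) → (116.275,89.440) → (116.467,49.950). Closed: final G1 returns to the first vertex.

**Shape 8** — `<path>` quadratic bezier, stroke `#008000` → score (S516, F2021). Control points (SVG): P0=(56.241,72.427), P1=(104.439,60.390), P2=(188.968,78.120); sampled at t=k/8. Machine vertices: (56.241,129.970) → (68.858,132.514) → (82.611,134.128) → (97.499,134.812) → (113.522,134.565) → (130.680,133.389) → (148.974,131.282) → (168.403,128.244) → (188.968,124.277). Open path.

(Gcodetools for Inkscape — laser output)
G21
G90
G0 X100.094 Y138.465
M3 S516
G01 X149.227 Y145.619 F2021
G01 X179.989 Y106.646 F2021
G01 X161.618 Y60.519 F2021
G01 X112.485 Y53.365 F2021
G01 X81.723 Y92.338 F2021
G01 X100.094 Y138.465 F2021
M5
G0 X6.208 Y181.077
M3 S672
G01 X76.245 Y181.077 F1164
G01 X76.245 Y138.610 F1164
G01 X6.208 Y138.610 F1164
G01 X6.208 Y181.077 F1164
M5
G0 X191.074 Y95.917
M3 S672
G01 X178.668 Y97.316 F1164
G01 X176.165 Y109.547 F1164
G01 X187.024 Y115.707 F1164
G01 X196.238 Y107.283 F1164
G01 X191.074 Y95.917 F1164
M5
G0 X75.777 Y185.422
M3 S672
G01 X128.655 Y185.422 F1164
G01 X128.655 Y109.269 F1164
G01 X75.777 Y109.269 F1164
G01 X75.777 Y185.422 F1164
M5
G0 X38.236 Y174.009
M3 S516
G01 X52.597 Y178.760 F2021
G01 X74.956 Y176.572 F2021
G01 X101.957 Y169.765 F2021
G01 X130.244 Y160.659 F2021
G01 X156.459 Y151.574 F2021
G01 X177.247 Y144.832 F2021
G01 X189.252 Y142.751 F2021
G01 X189.116 Y147.653 F2021
M5
G0 X97.870 Y91.356
M3 S516
G01 X88.666 Y83.594 F2021
G01 X80.904 Y92.798 F2021
G01 X90.108 Y100.560 F2021
G01 X97.870 Y91.356 F2021
M5
G0 X116.467 Y49.950
M3 S516
G01 X85.712 Y25.179 F2021
G01 X47.170 Y33.779 F2021
G01 X29.863 Y69.275 F2021
G01 X46.824 Y104.937 F2021
G01 X85.281 Y113.912 F2021
G01 X116.275 Y89.440 F2021
G01 X116.467 Y49.950 F2021
M5
G0 X56.241 Y129.970
M3 S516
G01 X68.858 Y132.514 F2021
G01 X82.611 Y134.128 F2021
G01 X97.499 Y134.812 F2021
G01 X113.522 Y134.565 F2021
G01 X130.680 Y133.389 F2021
G01 X148.974 Y131.282 F2021
G01 X168.403 Y128.244 F2021
G01 X188.968 Y124.277 F2021
M5
G0 X0.000 Y0.000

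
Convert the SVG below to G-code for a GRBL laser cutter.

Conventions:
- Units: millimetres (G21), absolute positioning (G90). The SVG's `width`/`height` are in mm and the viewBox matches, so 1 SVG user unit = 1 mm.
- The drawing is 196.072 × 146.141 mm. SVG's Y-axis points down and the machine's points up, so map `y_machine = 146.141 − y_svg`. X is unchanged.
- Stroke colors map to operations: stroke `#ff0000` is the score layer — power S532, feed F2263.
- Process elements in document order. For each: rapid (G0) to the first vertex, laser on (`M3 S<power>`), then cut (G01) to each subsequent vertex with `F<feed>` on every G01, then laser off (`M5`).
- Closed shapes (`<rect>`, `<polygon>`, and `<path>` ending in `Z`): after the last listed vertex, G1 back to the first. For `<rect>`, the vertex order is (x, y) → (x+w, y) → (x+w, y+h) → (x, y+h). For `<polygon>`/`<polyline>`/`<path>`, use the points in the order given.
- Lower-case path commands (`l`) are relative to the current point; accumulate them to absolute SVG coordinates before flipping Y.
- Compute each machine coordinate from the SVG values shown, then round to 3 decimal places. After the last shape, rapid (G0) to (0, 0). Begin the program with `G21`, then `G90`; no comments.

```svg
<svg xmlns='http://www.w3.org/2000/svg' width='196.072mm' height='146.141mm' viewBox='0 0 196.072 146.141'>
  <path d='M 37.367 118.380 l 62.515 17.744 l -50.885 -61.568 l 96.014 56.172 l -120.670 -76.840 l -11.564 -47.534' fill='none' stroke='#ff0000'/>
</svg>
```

G21
G90
G0 X37.367 Y27.761
M3 S532
G01 X99.882 Y10.017 F2263
G01 X48.997 Y71.585 F2263
G01 X145.011 Y15.413 F2263
G01 X24.341 Y92.253 F2263
G01 X12.777 Y139.787 F2263
M5
G0 X0.000 Y0.000

viewBox `0 0 196.072 146.141` with mm width/height → 1 unit = 1 mm. Flip: y_m = 146.141 − y_svg.

**Shape 1** — `<path>` open polyline, stroke `#ff0000` → score (S532, F2263). Machine vertices: (37.367,27.761) → (99.882,10.017) → (48.997,71.585) → (145.011,15.413) → (24.341,92.253) → (12.777,139.787). Open path.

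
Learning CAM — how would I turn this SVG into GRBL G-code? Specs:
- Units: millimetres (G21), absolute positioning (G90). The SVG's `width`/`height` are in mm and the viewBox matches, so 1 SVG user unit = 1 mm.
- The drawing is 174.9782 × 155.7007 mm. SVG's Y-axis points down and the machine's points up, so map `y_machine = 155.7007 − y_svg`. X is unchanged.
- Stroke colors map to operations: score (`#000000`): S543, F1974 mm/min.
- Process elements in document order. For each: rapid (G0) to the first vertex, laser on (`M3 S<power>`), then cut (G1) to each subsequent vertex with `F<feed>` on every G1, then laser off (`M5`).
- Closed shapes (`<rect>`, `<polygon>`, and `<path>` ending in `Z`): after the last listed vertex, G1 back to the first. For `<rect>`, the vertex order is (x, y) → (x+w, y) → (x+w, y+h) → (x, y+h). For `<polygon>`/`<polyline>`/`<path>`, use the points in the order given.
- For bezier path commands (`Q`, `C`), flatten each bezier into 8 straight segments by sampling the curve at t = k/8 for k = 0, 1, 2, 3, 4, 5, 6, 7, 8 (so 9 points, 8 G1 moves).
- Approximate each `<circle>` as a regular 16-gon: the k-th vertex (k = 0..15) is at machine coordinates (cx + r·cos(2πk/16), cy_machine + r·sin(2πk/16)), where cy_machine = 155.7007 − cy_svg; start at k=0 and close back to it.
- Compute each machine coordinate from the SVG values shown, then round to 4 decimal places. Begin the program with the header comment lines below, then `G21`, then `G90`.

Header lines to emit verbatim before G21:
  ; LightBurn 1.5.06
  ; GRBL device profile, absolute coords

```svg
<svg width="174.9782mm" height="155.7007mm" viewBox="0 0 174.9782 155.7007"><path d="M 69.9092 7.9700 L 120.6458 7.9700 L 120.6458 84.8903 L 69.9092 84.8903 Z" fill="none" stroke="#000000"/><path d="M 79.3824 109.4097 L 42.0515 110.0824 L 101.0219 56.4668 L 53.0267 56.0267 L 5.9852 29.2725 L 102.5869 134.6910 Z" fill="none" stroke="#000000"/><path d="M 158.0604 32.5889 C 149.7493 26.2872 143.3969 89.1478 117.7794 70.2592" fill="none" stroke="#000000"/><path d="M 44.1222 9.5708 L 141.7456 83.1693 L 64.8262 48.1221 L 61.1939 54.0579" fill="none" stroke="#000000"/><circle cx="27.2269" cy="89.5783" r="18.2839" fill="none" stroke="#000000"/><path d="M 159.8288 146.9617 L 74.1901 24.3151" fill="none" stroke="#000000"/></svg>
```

viewBox `0 0 174.9782 155.7007` with mm width/height → 1 unit = 1 mm. Flip: y_m = 155.7007 − y_svg.

**Shape 1** — `<path>` rectangle, stroke `#000000` → score (S543, F1974). Machine vertices: (69.9092,147.7307) → (120.6458,147.7307) → (120.6458,70.8104) → (69.9092,70.8104) → (69.9092,147.7307). Closed: final G1 returns to the first vertex.

**Shape 2** — `<path>` closed polygon, stroke `#000000` → score (S543, F1974). Machine vertices: (79.3824,46.2910) → (42.0515,45.6183) → (101.0219,99.2339) → (53.0267,99.6740) → (5.9852,126.4282) → (102.5869,21.0097) → (79.3824,46.2910). Closed: final G1 returns to the first vertex.

**Shape 3** — `<path>` cubic bezier, stroke `#000000` → score (S543, F1974). Control points (SVG): P0=(158.0604,32.5889), P1=(149.7493,26.2872), P2=(143.3969,89.1478), P3=(117.7794,70.2592); sampled at t=k/8. Machine vertices: (158.0604,123.1118) → (154.9941,122.5277) → (151.8627,117.2281) → (148.4175,108.9816) → (144.4098,99.5566) → (139.5908,90.7215) → (133.7119,84.2450) → (126.5244,81.8955) → (117.7794,85.4415). Open path.

**Shape 4** — `<path>` open polyline, stroke `#000000` → score (S543, F1974). Machine vertices: (44.1222,146.1299) → (141.7456,72.5314) → (64.8262,107.5786) → (61.1939,101.6428). Open path.

**Shape 5** — `<circle>` circle, stroke `#000000` → score (S543, F1974). Machine vertices: (45.5108,66.1224) → (44.1190,73.1193) → (40.1556,79.0511) → (34.2238,83.0145) → (27.2269,84.4063) → (20.2300,83.0145) → (14.2982,79.0511) → (10.3348,73.1193) → (8.9430,66.1224) → (10.3348,59.1255) → (14.2982,53.1937) → (20.2300,49.2303) → (27.2269,47.8385) → (34.2238,49.2303) → (40.1556,53.1937) → (44.1190,59.1255) → (45.5108,66.1224). Closed: final G1 returns to the first vertex.

**Shape 6** — `<path>` line segment, stroke `#000000` → score (S543, F1974). Machine vertices: (159.8288,8.7390) → (74.1901,131.3856). Open path.

; LightBurn 1.5.06
; GRBL device profile, absolute coords
G21
G90
G0 X69.9092 Y147.7307
M3 S543
G1 X120.6458 Y147.7307 F1974
G1 X120.6458 Y70.8104 F1974
G1 X69.9092 Y70.8104 F1974
G1 X69.9092 Y147.7307 F1974
M5
G0 X79.3824 Y46.2910
M3 S543
G1 X42.0515 Y45.6183 F1974
G1 X101.0219 Y99.2339 F1974
G1 X53.0267 Y99.6740 F1974
G1 X5.9852 Y126.4282 F1974
G1 X102.5869 Y21.0097 F1974
G1 X79.3824 Y46.2910 F1974
M5
G0 X158.0604 Y123.1118
M3 S543
G1 X154.9941 Y122.5277 F1974
G1 X151.8627 Y117.2281 F1974
G1 X148.4175 Y108.9816 F1974
G1 X144.4098 Y99.5566 F1974
G1 X139.5908 Y90.7215 F1974
G1 X133.7119 Y84.2450 F1974
G1 X126.5244 Y81.8955 F1974
G1 X117.7794 Y85.4415 F1974
M5
G0 X44.1222 Y146.1299
M3 S543
G1 X141.7456 Y72.5314 F1974
G1 X64.8262 Y107.5786 F1974
G1 X61.1939 Y101.6428 F1974
M5
G0 X45.5108 Y66.1224
M3 S543
G1 X44.1190 Y73.1193 F1974
G1 X40.1556 Y79.0511 F1974
G1 X34.2238 Y83.0145 F1974
G1 X27.2269 Y84.4063 F1974
G1 X20.2300 Y83.0145 F1974
G1 X14.2982 Y79.0511 F1974
G1 X10.3348 Y73.1193 F1974
G1 X8.9430 Y66.1224 F1974
G1 X10.3348 Y59.1255 F1974
G1 X14.2982 Y53.1937 F1974
G1 X20.2300 Y49.2303 F1974
G1 X27.2269 Y47.8385 F1974
G1 X34.2238 Y49.2303 F1974
G1 X40.1556 Y53.1937 F1974
G1 X44.1190 Y59.1255 F1974
G1 X45.5108 Y66.1224 F1974
M5
G0 X159.8288 Y8.7390
M3 S543
G1 X74.1901 Y131.3856 F1974
M5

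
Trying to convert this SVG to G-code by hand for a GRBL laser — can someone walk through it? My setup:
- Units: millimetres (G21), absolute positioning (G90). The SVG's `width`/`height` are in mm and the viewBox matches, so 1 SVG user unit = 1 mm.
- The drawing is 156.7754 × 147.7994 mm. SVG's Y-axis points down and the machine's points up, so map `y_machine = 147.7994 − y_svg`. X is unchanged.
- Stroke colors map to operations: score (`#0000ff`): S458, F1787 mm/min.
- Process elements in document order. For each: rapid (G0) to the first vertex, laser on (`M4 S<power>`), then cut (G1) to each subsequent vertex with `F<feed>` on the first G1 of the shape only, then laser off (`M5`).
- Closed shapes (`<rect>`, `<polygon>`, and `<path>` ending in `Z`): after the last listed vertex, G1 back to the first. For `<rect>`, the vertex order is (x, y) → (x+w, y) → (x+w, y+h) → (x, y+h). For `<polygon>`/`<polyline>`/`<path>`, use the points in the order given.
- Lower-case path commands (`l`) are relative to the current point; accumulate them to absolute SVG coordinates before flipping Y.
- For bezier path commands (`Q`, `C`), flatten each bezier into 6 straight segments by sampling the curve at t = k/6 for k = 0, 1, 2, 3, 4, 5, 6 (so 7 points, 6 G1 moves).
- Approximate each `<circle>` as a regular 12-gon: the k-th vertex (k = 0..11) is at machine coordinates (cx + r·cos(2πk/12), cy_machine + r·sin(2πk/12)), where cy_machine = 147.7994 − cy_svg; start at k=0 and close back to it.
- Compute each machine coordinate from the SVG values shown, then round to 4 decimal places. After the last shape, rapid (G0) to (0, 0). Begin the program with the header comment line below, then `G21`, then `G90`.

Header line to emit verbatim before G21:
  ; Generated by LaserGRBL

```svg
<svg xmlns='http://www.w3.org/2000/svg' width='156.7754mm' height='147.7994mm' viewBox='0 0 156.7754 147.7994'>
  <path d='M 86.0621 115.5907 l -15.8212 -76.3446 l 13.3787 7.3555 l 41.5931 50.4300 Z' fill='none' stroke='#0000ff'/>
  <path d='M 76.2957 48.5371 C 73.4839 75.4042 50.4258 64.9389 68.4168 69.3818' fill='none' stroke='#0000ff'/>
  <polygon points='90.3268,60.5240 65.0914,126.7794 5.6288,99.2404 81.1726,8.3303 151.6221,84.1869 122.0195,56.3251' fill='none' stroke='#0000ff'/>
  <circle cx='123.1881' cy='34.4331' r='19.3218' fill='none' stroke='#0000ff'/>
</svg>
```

Since the viewBox matches the mm dimensions, user units are millimetres directly. The only transform is the Y-flip y_m = 147.7994 − y_svg.

Shape 1 is a closed polygon drawn with `<path>`. Its stroke #0000ff means score at S458, F1787. After flipping Y the toolpath is (86.0621,32.2087) → (70.2409,108.5533) → (83.6196,101.1978) → (125.2127,50.7678) → (86.0621,32.2087), returning to the start.

Shape 2 is a cubic bezier drawn with `<path>`. Its stroke #0000ff means score at S458, F1787. After flipping Y the toolpath is (76.2957,99.2623) → (73.4864,88.6979) → (69.0053,82.9045) → (64.5552,80.4309) → (61.8386,79.8259) → (62.5583,79.6386) → (68.4168,78.4176).

Shape 3 is a closed polygon drawn with `<polygon>`. Its stroke #0000ff means score at S458, F1787. After flipping Y the toolpath is (90.3268,87.2754) → (65.0914,21.0200) → (5.6288,48.5590) → (81.1726,139.4691) → (151.6221,63.6125) → (122.0195,91.4743) → (90.3268,87.2754), returning to the start.

Shape 4 is a circle drawn with `<circle>`. Its stroke #0000ff means score at S458, F1787. After flipping Y the toolpath is (142.5099,113.3663) → (139.9213,123.0272) → (132.8490,130.0995) → (123.1881,132.6881) → (113.5272,130.0995) → (106.4549,123.0272) → (103.8663,113.3663) → (106.4549,103.7054) → (113.5272,96.6331) → (123.1881,94.0445) → (132.8490,96.6331) → (139.9213,103.7054) → (142.5099,113.3663), returning to the start.

; Generated by LaserGRBL
G21
G90
G0 X86.0621 Y32.2087
M4 S458
G1 X70.2409 Y108.5533 F1787
G1 X83.6196 Y101.1978
G1 X125.2127 Y50.7678
G1 X86.0621 Y32.2087
M5
G0 X76.2957 Y99.2623
M4 S458
G1 X73.4864 Y88.6979 F1787
G1 X69.0053 Y82.9045
G1 X64.5552 Y80.4309
G1 X61.8386 Y79.8259
G1 X62.5583 Y79.6386
G1 X68.4168 Y78.4176
M5
G0 X90.3268 Y87.2754
M4 S458
G1 X65.0914 Y21.0200 F1787
G1 X5.6288 Y48.5590
G1 X81.1726 Y139.4691
G1 X151.6221 Y63.6125
G1 X122.0195 Y91.4743
G1 X90.3268 Y87.2754
M5
G0 X142.5099 Y113.3663
M4 S458
G1 X139.9213 Y123.0272 F1787
G1 X132.8490 Y130.0995
G1 X123.1881 Y132.6881
G1 X113.5272 Y130.0995
G1 X106.4549 Y123.0272
G1 X103.8663 Y113.3663
G1 X106.4549 Y103.7054
G1 X113.5272 Y96.6331
G1 X123.1881 Y94.0445
G1 X132.8490 Y96.6331
G1 X139.9213 Y103.7054
G1 X142.5099 Y113.3663
M5
G0 X0.0000 Y0.0000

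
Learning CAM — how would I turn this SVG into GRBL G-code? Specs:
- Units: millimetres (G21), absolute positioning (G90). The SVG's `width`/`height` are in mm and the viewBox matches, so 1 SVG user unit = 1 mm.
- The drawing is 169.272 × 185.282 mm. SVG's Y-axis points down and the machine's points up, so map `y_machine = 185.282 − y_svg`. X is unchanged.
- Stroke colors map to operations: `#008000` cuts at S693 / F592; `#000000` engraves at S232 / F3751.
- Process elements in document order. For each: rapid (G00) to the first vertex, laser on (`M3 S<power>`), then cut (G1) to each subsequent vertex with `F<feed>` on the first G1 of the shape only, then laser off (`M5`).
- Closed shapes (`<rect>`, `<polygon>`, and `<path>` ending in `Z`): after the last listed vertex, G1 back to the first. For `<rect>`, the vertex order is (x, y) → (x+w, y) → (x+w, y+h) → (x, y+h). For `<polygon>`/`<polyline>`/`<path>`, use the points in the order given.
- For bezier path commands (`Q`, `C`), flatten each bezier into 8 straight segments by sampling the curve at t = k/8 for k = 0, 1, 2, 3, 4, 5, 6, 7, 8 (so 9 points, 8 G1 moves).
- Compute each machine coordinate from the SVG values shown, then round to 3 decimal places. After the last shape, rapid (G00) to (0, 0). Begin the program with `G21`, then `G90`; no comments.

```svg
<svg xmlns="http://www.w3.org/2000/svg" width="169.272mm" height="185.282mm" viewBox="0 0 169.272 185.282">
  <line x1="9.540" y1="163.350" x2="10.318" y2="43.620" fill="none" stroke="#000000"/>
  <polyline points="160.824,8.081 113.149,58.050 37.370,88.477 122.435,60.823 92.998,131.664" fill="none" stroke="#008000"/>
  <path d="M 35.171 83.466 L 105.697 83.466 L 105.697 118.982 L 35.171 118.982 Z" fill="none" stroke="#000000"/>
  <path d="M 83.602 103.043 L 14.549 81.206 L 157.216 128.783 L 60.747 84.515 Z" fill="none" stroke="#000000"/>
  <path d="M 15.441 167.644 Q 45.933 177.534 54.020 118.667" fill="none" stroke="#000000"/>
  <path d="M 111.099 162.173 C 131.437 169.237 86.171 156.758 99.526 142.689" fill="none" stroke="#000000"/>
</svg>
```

G21
G90
G00 X9.540 Y21.932
M3 S232
G1 X10.318 Y141.662 F3751
M5
G00 X160.824 Y177.201
M3 S693
G1 X113.149 Y127.232 F592
G1 X37.370 Y96.805
G1 X122.435 Y124.459
G1 X92.998 Y53.618
M5
G00 X35.171 Y101.816
M3 S232
G1 X105.697 Y101.816 F3751
G1 X105.697 Y66.300
G1 X35.171 Y66.300
G1 X35.171 Y101.816
M5
G00 X83.602 Y82.239
M3 S232
G1 X14.549 Y104.076 F3751
G1 X157.216 Y56.499
G1 X60.747 Y100.767
G1 X83.602 Y82.239
M5
G00 X15.441 Y17.638
M3 S232
G1 X22.714 Y16.240 F3751
G1 X29.287 Y16.990
G1 X35.159 Y19.889
G1 X40.332 Y24.937
G1 X44.804 Y32.134
G1 X48.576 Y41.479
G1 X51.648 Y52.973
G1 X54.020 Y66.615
M5
G00 X111.099 Y23.109
M3 S232
G1 X115.893 Y21.341 F3751
G1 X115.993 Y21.195
G1 X112.853 Y22.460
G1 X107.931 Y24.926
G1 X102.681 Y28.383
G1 X98.560 Y32.620
G1 X97.023 Y37.427
G1 X99.526 Y42.593
M5
G00 X0.000 Y0.000

viewBox `0 0 169.272 185.282` with mm width/height → 1 unit = 1 mm. Flip: y_m = 185.282 − y_svg.

**Shape 1** — `<line>` line segment, stroke `#000000` → engrave (S232, F3751). Machine vertices: (9.540,21.932) → (10.318,141.662). Open path.

**Shape 2** — `<polyline>` open polyline, stroke `#008000` → cut (S693, F592). Machine vertices: (160.824,177.201) → (113.149,127.232) → (37.370,96.805) → (122.435,124.459) → (92.998,53.618). Open path.

**Shape 3** — `<path>` rectangle, stroke `#000000` → engrave (S232, F3751). Machine vertices: (35.171,101.816) → (105.697,101.816) → (105.697,66.300) → (35.171,66.300) → (35.171,101.816). Closed: final G1 returns to the first vertex.

**Shape 4** — `<path>` closed polygon, stroke `#000000` → engrave (S232, F3751). Machine vertices: (83.602,82.239) → (14.549,104.076) → (157.216,56.499) → (60.747,100.767) → (83.602,82.239). Closed: final G1 returns to the first vertex.

**Shape 5** — `<path>` quadratic bezier, stroke `#000000` → engrave (S232, F3751). Control points (SVG): P0=(15.441,167.644), P1=(45.933,177.534), P2=(54.020,118.667); sampled at t=k/8. Machine vertices: (15.441,17.638) → (22.714,16.240) → (29.287,16.990) → (35.159,19.889) → (40.332,24.937) → (44.804,32.134) → (48.576,41.479) → (51.648,52.973) → (54.020,66.615). Open path.

**Shape 6** — `<path>` cubic bezier, stroke `#000000` → engrave (S232, F3751). Control points (SVG): P0=(111.099,162.173), P1=(131.437,169.237), P2=(86.171,156.758), P3=(99.526,142.689); sampled at t=k/8. Machine vertices: (111.099,23.109) → (115.893,21.341) → (115.993,21.195) → (112.853,22.460) → (107.931,24.926) → (102.681,28.383) → (98.560,32.620) → (97.023,37.427) → (99.526,42.593). Open path.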